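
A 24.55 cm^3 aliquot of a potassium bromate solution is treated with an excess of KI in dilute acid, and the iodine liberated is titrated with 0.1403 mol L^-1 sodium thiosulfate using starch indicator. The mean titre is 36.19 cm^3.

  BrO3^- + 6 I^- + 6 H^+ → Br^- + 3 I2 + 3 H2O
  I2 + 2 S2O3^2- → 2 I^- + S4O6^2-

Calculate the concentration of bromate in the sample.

n(S2O3^2-) = 0.03619 × 0.1403 = 5.077 × 10^-3 mol
n(I2) = n(S2O3^2-)/2 = 2.539 × 10^-3 mol
From the 1:3 ratio, n(BrO3^-) in the aliquot = 1/3 × 2.539 × 10^-3 = 8.462 × 10^-4 mol
[BrO3^-] = 8.462 × 10^-4 / 0.02455 = 0.03447 mol/L

0.03447 mol/L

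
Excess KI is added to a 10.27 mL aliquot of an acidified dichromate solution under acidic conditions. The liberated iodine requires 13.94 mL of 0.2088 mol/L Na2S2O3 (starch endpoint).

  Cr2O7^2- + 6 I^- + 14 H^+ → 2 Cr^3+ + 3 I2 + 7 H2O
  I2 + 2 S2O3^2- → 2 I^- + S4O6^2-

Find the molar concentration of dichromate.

0.04724 mol/L

n(S2O3^2-) = 0.01394 × 0.2088 = 2.911 × 10^-3 mol
n(I2) = n(S2O3^2-)/2 = 1.455 × 10^-3 mol
From the 1:3 ratio, n(Cr2O7^2-) in the aliquot = 1/3 × 1.455 × 10^-3 = 4.851 × 10^-4 mol
[Cr2O7^2-] = 4.851 × 10^-4 / 0.01027 = 0.04724 mol/L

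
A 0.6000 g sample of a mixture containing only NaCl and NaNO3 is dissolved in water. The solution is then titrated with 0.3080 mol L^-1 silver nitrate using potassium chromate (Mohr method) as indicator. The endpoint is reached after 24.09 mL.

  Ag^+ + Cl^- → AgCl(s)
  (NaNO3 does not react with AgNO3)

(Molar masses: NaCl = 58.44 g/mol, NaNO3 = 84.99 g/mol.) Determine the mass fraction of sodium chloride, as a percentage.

72.27 %

n(AgNO3) = 0.02409 × 0.3080 = 7.420 × 10^-3 mol
Let x = n(NaCl), y = n(NaNO3).
Titrant: 1x = 7.420 × 10^-3;  mass: 58.44x + 84.99y = 0.6000
Solving, x = 7.420 × 10^-3 mol, y = 1.958 × 10^-3 mol
mass of NaCl = 7.420 × 10^-3 × 58.44 = 0.4336 g
% NaCl = 0.4336 / 0.6000 × 100 = 72.27 %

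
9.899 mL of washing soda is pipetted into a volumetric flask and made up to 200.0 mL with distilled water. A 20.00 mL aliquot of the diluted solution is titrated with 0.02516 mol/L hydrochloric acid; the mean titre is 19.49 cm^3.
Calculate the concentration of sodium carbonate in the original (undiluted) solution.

0.2477 mol/L

Na2CO3 + 2 HCl → 2 NaCl + H2O + CO2
n(HCl) = 0.01949 × 0.02516 = 4.904 × 10^-4 mol
From the 1:2 ratio, n(Na2CO3) in the aliquot = 1/2 × 4.904 × 10^-4 = 2.452 × 10^-4 mol
[Na2CO3]_dilute = 2.452 × 10^-4 / 0.02000 = 0.01226 mol/L
Dilution factor = 200.0 / 9.899 = 20.20
[Na2CO3]_stock = 0.01226 × 20.20 = 0.2477 mol/L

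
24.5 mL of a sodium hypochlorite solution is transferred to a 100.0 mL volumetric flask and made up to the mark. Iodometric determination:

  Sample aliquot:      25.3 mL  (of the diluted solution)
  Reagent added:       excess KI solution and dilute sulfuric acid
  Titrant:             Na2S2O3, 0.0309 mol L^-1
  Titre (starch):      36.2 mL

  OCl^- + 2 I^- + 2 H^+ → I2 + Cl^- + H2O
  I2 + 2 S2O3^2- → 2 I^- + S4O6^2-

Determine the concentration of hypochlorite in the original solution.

0.0902 mol/L

n(S2O3^2-) = 0.0362 × 0.0309 = 1.12 × 10^-3 mol
n(I2) = n(S2O3^2-)/2 = 5.59 × 10^-4 mol
n(OCl^-) in the aliquot = 5.59 × 10^-4 mol (1:1 ratio)
[OCl^-]_dilute = 5.59 × 10^-4 / 0.0253 = 0.0221 mol/L
[OCl^-]_original = 0.0221 × 100.0/24.5 = 0.0902 mol/L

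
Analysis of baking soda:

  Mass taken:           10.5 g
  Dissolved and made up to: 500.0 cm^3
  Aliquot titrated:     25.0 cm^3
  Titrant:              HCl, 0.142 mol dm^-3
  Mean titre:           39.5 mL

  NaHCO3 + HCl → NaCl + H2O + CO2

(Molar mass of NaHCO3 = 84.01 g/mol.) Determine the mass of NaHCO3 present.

n(HCl) per titration = 0.0395 × 0.142 = 5.61 × 10^-3 mol
n(NaHCO3) in each aliquot = 5.61 × 10^-3 mol (1:1 ratio)
n(NaHCO3) in the whole flask = 5.61 × 10^-3 × 500.0/25.0 = 0.112 mol
mass of NaHCO3 = 0.112 × 84.01 = 9.42 g

9.42 g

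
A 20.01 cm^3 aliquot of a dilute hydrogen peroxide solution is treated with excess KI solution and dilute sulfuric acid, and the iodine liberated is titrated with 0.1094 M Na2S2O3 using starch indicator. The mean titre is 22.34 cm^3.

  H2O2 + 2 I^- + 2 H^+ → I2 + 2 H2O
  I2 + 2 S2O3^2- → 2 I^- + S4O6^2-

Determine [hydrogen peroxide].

0.06107 M

n(S2O3^2-) = 0.02234 × 0.1094 = 2.444 × 10^-3 mol
n(I2) = n(S2O3^2-)/2 = 1.222 × 10^-3 mol
n(H2O2) in the aliquot = 1.222 × 10^-3 mol (1:1 ratio)
[H2O2] = 1.222 × 10^-3 / 0.02001 = 0.06107 mol/L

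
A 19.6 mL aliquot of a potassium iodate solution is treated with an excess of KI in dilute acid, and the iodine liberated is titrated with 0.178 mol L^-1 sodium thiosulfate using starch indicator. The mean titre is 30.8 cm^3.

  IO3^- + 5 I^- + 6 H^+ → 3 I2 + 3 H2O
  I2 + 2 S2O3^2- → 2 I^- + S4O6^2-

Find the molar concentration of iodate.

n(S2O3^2-) = 0.0308 × 0.178 = 5.48 × 10^-3 mol
n(I2) = n(S2O3^2-)/2 = 2.74 × 10^-3 mol
From the 1:3 ratio, n(IO3^-) in the aliquot = 1/3 × 2.74 × 10^-3 = 9.14 × 10^-4 mol
[IO3^-] = 9.14 × 10^-4 / 0.0196 = 0.0466 mol/L

0.0466 mol/L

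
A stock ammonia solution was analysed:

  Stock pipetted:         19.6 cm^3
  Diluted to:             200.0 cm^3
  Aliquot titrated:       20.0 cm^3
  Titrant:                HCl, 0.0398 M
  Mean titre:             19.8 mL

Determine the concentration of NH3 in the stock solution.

NH3 + HCl → NH4Cl
n(HCl) = 0.0198 × 0.0398 = 7.88 × 10^-4 mol
n(NH3) in the aliquot = 7.88 × 10^-4 mol (1:1 ratio)
[NH3]_dilute = 7.88 × 10^-4 / 0.0200 = 0.0394 mol/L
Dilution factor = 200.0 / 19.6 = 10.20
[NH3]_stock = 0.0394 × 10.20 = 0.402 mol/L

0.402 M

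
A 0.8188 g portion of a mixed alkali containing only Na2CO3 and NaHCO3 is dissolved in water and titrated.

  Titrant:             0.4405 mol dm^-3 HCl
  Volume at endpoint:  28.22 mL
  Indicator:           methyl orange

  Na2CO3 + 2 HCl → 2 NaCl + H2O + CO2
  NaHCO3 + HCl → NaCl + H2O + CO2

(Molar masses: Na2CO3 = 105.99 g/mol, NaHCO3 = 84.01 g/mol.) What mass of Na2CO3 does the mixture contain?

n(HCl) = 0.02822 × 0.4405 = 0.01243 mol
Let x = n(Na2CO3), y = n(NaHCO3).
Titrant: 2x + 1y = 0.01243;  mass: 105.99x + 84.01y = 0.8188
Solving, x = 3.636 × 10^-3 mol, y = 5.160 × 10^-3 mol
mass of Na2CO3 = 3.636 × 10^-3 × 105.99 = 0.3853 g

0.3853 g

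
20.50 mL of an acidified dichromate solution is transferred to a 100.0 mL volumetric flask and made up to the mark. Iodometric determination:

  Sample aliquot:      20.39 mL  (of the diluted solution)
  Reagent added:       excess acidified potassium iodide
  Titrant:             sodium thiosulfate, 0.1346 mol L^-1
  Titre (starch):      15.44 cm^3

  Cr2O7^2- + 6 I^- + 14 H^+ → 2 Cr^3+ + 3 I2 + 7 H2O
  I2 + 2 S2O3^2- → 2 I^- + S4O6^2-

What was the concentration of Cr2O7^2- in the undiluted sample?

n(S2O3^2-) = 0.01544 × 0.1346 = 2.078 × 10^-3 mol
n(I2) = n(S2O3^2-)/2 = 1.039 × 10^-3 mol
From the 1:3 ratio, n(Cr2O7^2-) in the aliquot = 1/3 × 1.039 × 10^-3 = 3.464 × 10^-4 mol
[Cr2O7^2-]_dilute = 3.464 × 10^-4 / 0.02039 = 0.01699 mol/L
[Cr2O7^2-]_original = 0.01699 × 100.0/20.50 = 0.08286 mol/L

0.08286 mol/L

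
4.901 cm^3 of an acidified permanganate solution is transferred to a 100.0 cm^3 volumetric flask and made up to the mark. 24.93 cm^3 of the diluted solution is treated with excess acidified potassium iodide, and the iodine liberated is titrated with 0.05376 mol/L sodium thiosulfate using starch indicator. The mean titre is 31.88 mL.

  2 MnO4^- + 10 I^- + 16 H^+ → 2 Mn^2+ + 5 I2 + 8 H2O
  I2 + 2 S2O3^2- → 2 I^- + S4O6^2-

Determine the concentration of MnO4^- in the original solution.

0.2805 mol/L

n(S2O3^2-) = 0.03188 × 0.05376 = 1.714 × 10^-3 mol
n(I2) = n(S2O3^2-)/2 = 8.569 × 10^-4 mol
From the 2:5 ratio, n(MnO4^-) in the aliquot = 2/5 × 8.569 × 10^-4 = 3.428 × 10^-4 mol
[MnO4^-]_dilute = 3.428 × 10^-4 / 0.02493 = 0.01375 mol/L
[MnO4^-]_original = 0.01375 × 100.0/4.901 = 0.2805 mol/L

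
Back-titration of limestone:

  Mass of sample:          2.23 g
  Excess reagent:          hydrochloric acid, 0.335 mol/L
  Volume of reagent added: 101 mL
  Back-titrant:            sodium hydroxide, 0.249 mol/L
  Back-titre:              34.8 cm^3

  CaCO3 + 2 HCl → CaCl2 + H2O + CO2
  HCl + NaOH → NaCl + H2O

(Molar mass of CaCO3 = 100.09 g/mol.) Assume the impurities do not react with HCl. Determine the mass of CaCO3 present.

1.26 g

n(HCl) added = 0.101 × 0.335 = 0.0338 mol
n(NaOH) used in back-titration = 0.0348 × 0.249 = 8.67 × 10^-3 mol
n(HCl) left over = 8.67 × 10^-3 mol (1:1 ratio)
n(HCl) consumed by analyte = 0.0338 − 8.67 × 10^-3 = 0.0252 mol
From the 1:2 ratio, n(CaCO3) = 1/2 × 0.0252 = 0.0126 mol
mass of CaCO3 = 0.0126 × 100.09 = 1.26 g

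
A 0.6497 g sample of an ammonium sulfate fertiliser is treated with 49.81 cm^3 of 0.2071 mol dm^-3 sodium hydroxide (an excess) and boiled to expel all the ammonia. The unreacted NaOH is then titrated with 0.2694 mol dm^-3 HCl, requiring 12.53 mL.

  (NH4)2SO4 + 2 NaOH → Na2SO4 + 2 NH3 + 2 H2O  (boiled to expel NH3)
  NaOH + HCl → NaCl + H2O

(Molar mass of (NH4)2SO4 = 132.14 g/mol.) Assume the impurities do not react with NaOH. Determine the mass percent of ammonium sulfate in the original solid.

70.58 %

n(NaOH) added = 0.04981 × 0.2071 = 0.01032 mol
n(HCl) used in back-titration = 0.01253 × 0.2694 = 3.376 × 10^-3 mol
n(NaOH) left over = 3.376 × 10^-3 mol (1:1 ratio)
n(NaOH) consumed by analyte = 0.01032 − 3.376 × 10^-3 = 6.940 × 10^-3 mol
From the 1:2 ratio, n((NH4)2SO4) = 1/2 × 6.940 × 10^-3 = 3.470 × 10^-3 mol
mass of (NH4)2SO4 = 3.470 × 10^-3 × 132.14 = 0.4585 g
% (NH4)2SO4 = 0.4585 / 0.6497 × 100 = 70.58 %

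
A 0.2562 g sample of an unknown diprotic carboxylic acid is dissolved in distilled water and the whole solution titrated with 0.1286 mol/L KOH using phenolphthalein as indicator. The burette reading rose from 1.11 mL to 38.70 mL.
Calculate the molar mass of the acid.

n(KOH) = 0.03759 L × 0.1286 mol/L = 4.834 × 10^-3 mol
From the 1:2 ratio, n(H2A) = 1/2 × 4.834 × 10^-3 = 2.417 × 10^-3 mol
M = m / n = 0.2562 g / 2.417 × 10^-3 mol = 106.0 g/mol

106.0 g/mol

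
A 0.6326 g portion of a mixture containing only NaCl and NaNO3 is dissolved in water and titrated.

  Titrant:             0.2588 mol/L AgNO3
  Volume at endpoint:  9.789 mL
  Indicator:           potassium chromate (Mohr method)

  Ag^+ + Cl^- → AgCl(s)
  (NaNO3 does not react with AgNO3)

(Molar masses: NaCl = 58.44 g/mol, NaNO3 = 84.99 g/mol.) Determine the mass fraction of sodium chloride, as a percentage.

23.40 %

n(AgNO3) = 0.009789 × 0.2588 = 2.533 × 10^-3 mol
Let x = n(NaCl), y = n(NaNO3).
Titrant: 1x = 2.533 × 10^-3;  mass: 58.44x + 84.99y = 0.6326
Solving, x = 2.533 × 10^-3 mol, y = 5.701 × 10^-3 mol
mass of NaCl = 2.533 × 10^-3 × 58.44 = 0.1481 g
% NaCl = 0.1481 / 0.6326 × 100 = 23.40 %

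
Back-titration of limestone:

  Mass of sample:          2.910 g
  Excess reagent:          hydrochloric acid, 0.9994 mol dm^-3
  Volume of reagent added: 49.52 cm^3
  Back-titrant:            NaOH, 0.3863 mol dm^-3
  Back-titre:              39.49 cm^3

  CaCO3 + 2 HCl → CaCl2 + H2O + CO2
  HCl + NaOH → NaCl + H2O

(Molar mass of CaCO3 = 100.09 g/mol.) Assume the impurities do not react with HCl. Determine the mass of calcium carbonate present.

n(HCl) added = 0.04952 × 0.9994 = 0.04949 mol
n(NaOH) used in back-titration = 0.03949 × 0.3863 = 0.01525 mol
n(HCl) left over = 0.01525 mol (1:1 ratio)
n(HCl) consumed by analyte = 0.04949 − 0.01525 = 0.03424 mol
From the 1:2 ratio, n(CaCO3) = 1/2 × 0.03424 = 0.01712 mol
mass of CaCO3 = 0.01712 × 100.09 = 1.713 g

1.713 g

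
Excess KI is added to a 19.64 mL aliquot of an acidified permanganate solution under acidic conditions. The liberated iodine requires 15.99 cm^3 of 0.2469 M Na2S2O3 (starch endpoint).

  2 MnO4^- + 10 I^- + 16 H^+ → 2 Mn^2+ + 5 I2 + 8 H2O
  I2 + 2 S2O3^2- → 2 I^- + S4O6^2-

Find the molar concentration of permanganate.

n(S2O3^2-) = 0.01599 × 0.2469 = 3.948 × 10^-3 mol
n(I2) = n(S2O3^2-)/2 = 1.974 × 10^-3 mol
From the 2:5 ratio, n(MnO4^-) in the aliquot = 2/5 × 1.974 × 10^-3 = 7.896 × 10^-4 mol
[MnO4^-] = 7.896 × 10^-4 / 0.01964 = 0.04020 mol/L

0.04020 M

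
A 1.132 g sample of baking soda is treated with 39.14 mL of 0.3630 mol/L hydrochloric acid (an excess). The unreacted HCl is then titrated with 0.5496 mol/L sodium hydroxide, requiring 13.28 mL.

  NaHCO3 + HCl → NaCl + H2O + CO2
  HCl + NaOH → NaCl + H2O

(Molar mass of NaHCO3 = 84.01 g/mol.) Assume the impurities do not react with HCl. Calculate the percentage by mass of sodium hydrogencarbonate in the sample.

51.28 %

n(HCl) added = 0.03914 × 0.3630 = 0.01421 mol
n(NaOH) used in back-titration = 0.01328 × 0.5496 = 7.299 × 10^-3 mol
n(HCl) left over = 7.299 × 10^-3 mol (1:1 ratio)
n(HCl) consumed by analyte = 0.01421 − 7.299 × 10^-3 = 6.909 × 10^-3 mol
n(NaHCO3) = 6.909 × 10^-3 mol (1:1 ratio)
mass of NaHCO3 = 6.909 × 10^-3 × 84.01 = 0.5804 g
% NaHCO3 = 0.5804 / 1.132 × 100 = 51.28 %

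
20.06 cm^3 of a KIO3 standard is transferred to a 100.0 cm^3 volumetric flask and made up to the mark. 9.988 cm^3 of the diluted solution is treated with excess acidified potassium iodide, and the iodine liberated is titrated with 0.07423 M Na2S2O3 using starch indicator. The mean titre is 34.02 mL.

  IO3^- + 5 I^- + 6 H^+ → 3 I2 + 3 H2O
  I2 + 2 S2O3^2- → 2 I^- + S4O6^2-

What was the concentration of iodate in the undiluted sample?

0.2101 M

n(S2O3^2-) = 0.03402 × 0.07423 = 2.525 × 10^-3 mol
n(I2) = n(S2O3^2-)/2 = 1.263 × 10^-3 mol
From the 1:3 ratio, n(IO3^-) in the aliquot = 1/3 × 1.263 × 10^-3 = 4.209 × 10^-4 mol
[IO3^-]_dilute = 4.209 × 10^-4 / 0.009988 = 0.04214 mol/L
[IO3^-]_original = 0.04214 × 100.0/20.06 = 0.2101 mol/L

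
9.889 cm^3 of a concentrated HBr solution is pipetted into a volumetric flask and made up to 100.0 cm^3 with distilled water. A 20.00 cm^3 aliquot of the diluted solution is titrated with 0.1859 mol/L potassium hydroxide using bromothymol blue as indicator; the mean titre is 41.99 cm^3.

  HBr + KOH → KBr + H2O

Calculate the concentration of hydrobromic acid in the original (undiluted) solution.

3.947 mol/L

n(KOH) = 0.04199 × 0.1859 = 7.806 × 10^-3 mol
n(HBr) in the aliquot = 7.806 × 10^-3 mol (1:1 ratio)
[HBr]_dilute = 7.806 × 10^-3 / 0.02000 = 0.3903 mol/L
Dilution factor = 100.0 / 9.889 = 10.11
[HBr]_stock = 0.3903 × 10.11 = 3.947 mol/L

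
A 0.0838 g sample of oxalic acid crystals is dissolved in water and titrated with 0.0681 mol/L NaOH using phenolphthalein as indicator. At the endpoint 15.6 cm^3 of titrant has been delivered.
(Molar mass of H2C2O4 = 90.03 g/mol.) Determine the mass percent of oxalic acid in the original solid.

H2C2O4 + 2 NaOH → Na2C2O4 + 2 H2O
n(NaOH) = 0.0156 L × 0.0681 mol/L = 1.06 × 10^-3 mol
From the 1:2 ratio, n(H2C2O4) = 1/2 × 1.06 × 10^-3 = 5.31 × 10^-4 mol
mass of H2C2O4 = 5.31 × 10^-4 × 90.03 g/mol = 0.0478 g
% H2C2O4 = 0.0478 / 0.0838 × 100 = 57.1 %

57.1 %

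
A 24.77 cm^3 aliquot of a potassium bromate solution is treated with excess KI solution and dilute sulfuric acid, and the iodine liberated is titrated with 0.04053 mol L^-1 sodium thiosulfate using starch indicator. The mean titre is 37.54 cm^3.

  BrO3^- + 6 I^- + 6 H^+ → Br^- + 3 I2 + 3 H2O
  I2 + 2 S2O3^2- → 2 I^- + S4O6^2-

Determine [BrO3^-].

n(S2O3^2-) = 0.03754 × 0.04053 = 1.521 × 10^-3 mol
n(I2) = n(S2O3^2-)/2 = 7.607 × 10^-4 mol
From the 1:3 ratio, n(BrO3^-) in the aliquot = 1/3 × 7.607 × 10^-4 = 2.536 × 10^-4 mol
[BrO3^-] = 2.536 × 10^-4 / 0.02477 = 0.01024 mol/L

0.01024 mol/L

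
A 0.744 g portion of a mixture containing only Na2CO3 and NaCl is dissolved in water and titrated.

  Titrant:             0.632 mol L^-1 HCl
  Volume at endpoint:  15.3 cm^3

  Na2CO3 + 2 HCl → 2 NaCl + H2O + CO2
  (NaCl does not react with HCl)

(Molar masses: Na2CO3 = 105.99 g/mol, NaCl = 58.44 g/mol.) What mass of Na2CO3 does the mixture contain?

n(HCl) = 0.0153 × 0.632 = 9.67 × 10^-3 mol
Let x = n(Na2CO3), y = n(NaCl).
Titrant: 2x = 9.67 × 10^-3;  mass: 105.99x + 58.44y = 0.744
Solving, x = 4.83 × 10^-3 mol, y = 3.96 × 10^-3 mol
mass of Na2CO3 = 4.83 × 10^-3 × 105.99 = 0.512 g

0.512 g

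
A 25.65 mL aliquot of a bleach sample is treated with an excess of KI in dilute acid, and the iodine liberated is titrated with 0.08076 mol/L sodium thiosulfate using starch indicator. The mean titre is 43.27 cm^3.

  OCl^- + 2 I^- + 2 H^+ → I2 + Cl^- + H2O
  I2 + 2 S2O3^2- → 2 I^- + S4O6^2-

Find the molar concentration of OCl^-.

n(S2O3^2-) = 0.04327 × 0.08076 = 3.494 × 10^-3 mol
n(I2) = n(S2O3^2-)/2 = 1.747 × 10^-3 mol
n(OCl^-) in the aliquot = 1.747 × 10^-3 mol (1:1 ratio)
[OCl^-] = 1.747 × 10^-3 / 0.02565 = 0.06812 mol/L

0.06812 mol/L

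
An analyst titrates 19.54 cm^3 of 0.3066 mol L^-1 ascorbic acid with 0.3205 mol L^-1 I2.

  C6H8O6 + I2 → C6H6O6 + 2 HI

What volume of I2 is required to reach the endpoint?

18.69 mL

n(C6H8O6) = 0.01954 L × 0.3066 mol/L = 5.991 × 10^-3 mol
n(I2) = 5.991 × 10^-3 mol (1:1 stoichiometry)
V(I2) = 5.991 × 10^-3 mol / 0.3205 mol/L = 0.01869 L = 18.69 mL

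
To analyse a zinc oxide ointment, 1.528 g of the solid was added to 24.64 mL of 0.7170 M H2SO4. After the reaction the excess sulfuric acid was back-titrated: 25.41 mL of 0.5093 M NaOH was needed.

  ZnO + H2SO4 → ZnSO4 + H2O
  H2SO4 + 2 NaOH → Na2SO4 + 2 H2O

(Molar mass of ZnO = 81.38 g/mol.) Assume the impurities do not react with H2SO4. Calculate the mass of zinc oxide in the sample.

0.9111 g

n(H2SO4) added = 0.02464 × 0.7170 = 0.01767 mol
n(NaOH) used in back-titration = 0.02541 × 0.5093 = 0.01294 mol
From the 1:2 ratio, n(H2SO4) left over = 1/2 × 0.01294 = 6.471 × 10^-3 mol
n(H2SO4) consumed by analyte = 0.01767 − 6.471 × 10^-3 = 0.01120 mol
n(ZnO) = 0.01120 mol (1:1 ratio)
mass of ZnO = 0.01120 × 81.38 = 0.9111 g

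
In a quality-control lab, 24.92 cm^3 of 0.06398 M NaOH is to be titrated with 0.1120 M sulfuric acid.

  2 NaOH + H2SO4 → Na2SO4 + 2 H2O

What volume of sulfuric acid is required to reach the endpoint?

n(NaOH) = 0.02492 L × 0.06398 mol/L = 1.594 × 10^-3 mol
From the 1:2 stoichiometry, n(H2SO4) = 1/2 × 1.594 × 10^-3 = 7.972 × 10^-4 mol
V(H2SO4) = 7.972 × 10^-4 mol / 0.1120 mol/L = 0.007118 L = 7.118 mL

7.118 mL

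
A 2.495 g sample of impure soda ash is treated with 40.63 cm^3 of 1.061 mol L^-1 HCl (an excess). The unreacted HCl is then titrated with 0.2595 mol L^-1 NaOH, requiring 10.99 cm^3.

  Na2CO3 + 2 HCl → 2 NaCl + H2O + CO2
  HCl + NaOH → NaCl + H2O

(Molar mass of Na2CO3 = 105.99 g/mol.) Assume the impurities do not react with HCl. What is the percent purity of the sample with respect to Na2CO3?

85.51 %

n(HCl) added = 0.04063 × 1.061 = 0.04311 mol
n(NaOH) used in back-titration = 0.01099 × 0.2595 = 2.852 × 10^-3 mol
n(HCl) left over = 2.852 × 10^-3 mol (1:1 ratio)
n(HCl) consumed by analyte = 0.04311 − 2.852 × 10^-3 = 0.04026 mol
From the 1:2 ratio, n(Na2CO3) = 1/2 × 0.04026 = 0.02013 mol
mass of Na2CO3 = 0.02013 × 105.99 = 2.133 g
% Na2CO3 = 2.133 / 2.495 × 100 = 85.51 %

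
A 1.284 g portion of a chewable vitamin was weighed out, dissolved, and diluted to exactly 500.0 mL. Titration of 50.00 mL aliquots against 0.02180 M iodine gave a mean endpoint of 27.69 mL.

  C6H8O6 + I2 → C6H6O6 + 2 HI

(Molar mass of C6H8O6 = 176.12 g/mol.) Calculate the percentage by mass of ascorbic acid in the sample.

82.80 %

n(I2) per titration = 0.02769 × 0.02180 = 6.036 × 10^-4 mol
n(C6H8O6) in each aliquot = 6.036 × 10^-4 mol (1:1 ratio)
n(C6H8O6) in the whole flask = 6.036 × 10^-4 × 500.0/50.00 = 6.036 × 10^-3 mol
mass of C6H8O6 = 6.036 × 10^-3 × 176.12 = 1.063 g
% C6H8O6 = 1.063 / 1.284 × 100 = 82.80 %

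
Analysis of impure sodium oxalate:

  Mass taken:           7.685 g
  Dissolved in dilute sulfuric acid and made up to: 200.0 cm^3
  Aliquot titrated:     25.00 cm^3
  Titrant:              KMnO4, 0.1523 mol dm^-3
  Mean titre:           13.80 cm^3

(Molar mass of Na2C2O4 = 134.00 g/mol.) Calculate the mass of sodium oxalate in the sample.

5.633 g

2 MnO4^- + 5 C2O4^2- + 16 H^+ → 2 Mn^2+ + 10 CO2 + 8 H2O
n(KMnO4) per titration = 0.01380 × 0.1523 = 2.102 × 10^-3 mol
From the 5:2 ratio, n(Na2C2O4) in each aliquot = 5/2 × 2.102 × 10^-3 = 5.254 × 10^-3 mol
n(Na2C2O4) in the whole flask = 5.254 × 10^-3 × 200.0/25.00 = 0.04203 mol
mass of Na2C2O4 = 0.04203 × 134.00 = 5.633 g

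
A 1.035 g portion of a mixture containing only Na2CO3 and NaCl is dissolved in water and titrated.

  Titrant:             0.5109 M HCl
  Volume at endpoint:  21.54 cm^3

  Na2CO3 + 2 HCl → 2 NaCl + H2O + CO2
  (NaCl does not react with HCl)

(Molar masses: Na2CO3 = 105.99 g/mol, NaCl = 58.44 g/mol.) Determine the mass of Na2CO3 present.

n(HCl) = 0.02154 × 0.5109 = 0.01100 mol
Let x = n(Na2CO3), y = n(NaCl).
Titrant: 2x = 0.01100;  mass: 105.99x + 58.44y = 1.035
Solving, x = 5.502 × 10^-3 mol, y = 7.731 × 10^-3 mol
mass of Na2CO3 = 5.502 × 10^-3 × 105.99 = 0.5832 g

0.5832 g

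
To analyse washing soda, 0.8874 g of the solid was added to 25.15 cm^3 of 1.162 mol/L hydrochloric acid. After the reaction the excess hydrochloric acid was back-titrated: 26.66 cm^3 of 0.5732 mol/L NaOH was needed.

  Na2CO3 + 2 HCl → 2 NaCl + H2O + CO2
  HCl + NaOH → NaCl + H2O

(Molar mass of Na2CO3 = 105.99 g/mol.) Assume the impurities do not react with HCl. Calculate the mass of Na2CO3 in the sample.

0.7389 g

n(HCl) added = 0.02515 × 1.162 = 0.02922 mol
n(NaOH) used in back-titration = 0.02666 × 0.5732 = 0.01528 mol
n(HCl) left over = 0.01528 mol (1:1 ratio)
n(HCl) consumed by analyte = 0.02922 − 0.01528 = 0.01394 mol
From the 1:2 ratio, n(Na2CO3) = 1/2 × 0.01394 = 6.971 × 10^-3 mol
mass of Na2CO3 = 6.971 × 10^-3 × 105.99 = 0.7389 g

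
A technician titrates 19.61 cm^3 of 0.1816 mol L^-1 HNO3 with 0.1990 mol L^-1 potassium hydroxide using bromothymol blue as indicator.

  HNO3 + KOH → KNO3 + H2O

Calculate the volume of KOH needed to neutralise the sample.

n(HNO3) = 0.01961 L × 0.1816 mol/L = 3.561 × 10^-3 mol
n(KOH) = 3.561 × 10^-3 mol (1:1 stoichiometry)
V(KOH) = 3.561 × 10^-3 mol / 0.1990 mol/L = 0.01790 L = 17.90 mL

17.90 mL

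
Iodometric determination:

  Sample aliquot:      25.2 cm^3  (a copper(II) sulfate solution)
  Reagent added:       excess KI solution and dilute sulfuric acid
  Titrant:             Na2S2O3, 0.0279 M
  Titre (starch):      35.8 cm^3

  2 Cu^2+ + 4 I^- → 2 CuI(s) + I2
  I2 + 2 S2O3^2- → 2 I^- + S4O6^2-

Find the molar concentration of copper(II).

0.0396 M

n(S2O3^2-) = 0.0358 × 0.0279 = 9.99 × 10^-4 mol
n(I2) = n(S2O3^2-)/2 = 4.99 × 10^-4 mol
From the 2:1 ratio, n(Cu2+) in the aliquot = 2/1 × 4.99 × 10^-4 = 9.99 × 10^-4 mol
[Cu2+] = 9.99 × 10^-4 / 0.0252 = 0.0396 mol/L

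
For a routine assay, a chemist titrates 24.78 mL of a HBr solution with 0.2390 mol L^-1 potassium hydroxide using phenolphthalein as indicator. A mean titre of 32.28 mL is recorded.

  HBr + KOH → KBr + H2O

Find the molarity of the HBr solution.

0.3113 mol/L

n(KOH) = 0.03228 L × 0.2390 mol/L = 7.715 × 10^-3 mol
n(HBr) = 7.715 × 10^-3 mol (1:1 mole ratio)
[HBr] = 7.715 × 10^-3 mol / 0.02478 L = 0.3113 mol/L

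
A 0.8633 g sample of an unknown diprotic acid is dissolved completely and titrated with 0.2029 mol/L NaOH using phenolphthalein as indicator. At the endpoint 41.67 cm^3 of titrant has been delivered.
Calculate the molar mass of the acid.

n(NaOH) = 0.04167 L × 0.2029 mol/L = 8.455 × 10^-3 mol
From the 1:2 ratio, n(H2A) = 1/2 × 8.455 × 10^-3 = 4.227 × 10^-3 mol
M = m / n = 0.8633 g / 4.227 × 10^-3 mol = 204.2 g/mol

204.2 g/mol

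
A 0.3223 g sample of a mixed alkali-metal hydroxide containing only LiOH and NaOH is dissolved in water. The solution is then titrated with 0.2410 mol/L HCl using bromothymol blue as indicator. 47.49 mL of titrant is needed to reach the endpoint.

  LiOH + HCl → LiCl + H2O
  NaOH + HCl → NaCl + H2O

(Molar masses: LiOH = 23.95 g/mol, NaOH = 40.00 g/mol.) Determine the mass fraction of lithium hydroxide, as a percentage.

n(HCl) = 0.04749 × 0.2410 = 0.01145 mol
Let x = n(LiOH), y = n(NaOH).
Titrant: 1x + 1y = 0.01145;  mass: 23.95x + 40.00y = 0.3223
Solving, x = 8.443 × 10^-3 mol, y = 3.002 × 10^-3 mol
mass of LiOH = 8.443 × 10^-3 × 23.95 = 0.2022 g
% LiOH = 0.2022 / 0.3223 × 100 = 62.74 %

62.74 %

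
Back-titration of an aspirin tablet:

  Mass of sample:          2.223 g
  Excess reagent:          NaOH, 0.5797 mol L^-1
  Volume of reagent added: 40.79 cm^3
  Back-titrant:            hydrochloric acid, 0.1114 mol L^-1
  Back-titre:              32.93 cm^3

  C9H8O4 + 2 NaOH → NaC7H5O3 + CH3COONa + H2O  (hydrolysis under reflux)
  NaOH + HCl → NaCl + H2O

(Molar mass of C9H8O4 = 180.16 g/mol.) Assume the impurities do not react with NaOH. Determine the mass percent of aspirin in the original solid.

n(NaOH) added = 0.04079 × 0.5797 = 0.02365 mol
n(HCl) used in back-titration = 0.03293 × 0.1114 = 3.668 × 10^-3 mol
n(NaOH) left over = 3.668 × 10^-3 mol (1:1 ratio)
n(NaOH) consumed by analyte = 0.02365 − 3.668 × 10^-3 = 0.01998 mol
From the 1:2 ratio, n(C9H8O4) = 1/2 × 0.01998 = 9.989 × 10^-3 mol
mass of C9H8O4 = 9.989 × 10^-3 × 180.16 = 1.800 g
% C9H8O4 = 1.800 / 2.223 × 100 = 80.95 %

80.95 %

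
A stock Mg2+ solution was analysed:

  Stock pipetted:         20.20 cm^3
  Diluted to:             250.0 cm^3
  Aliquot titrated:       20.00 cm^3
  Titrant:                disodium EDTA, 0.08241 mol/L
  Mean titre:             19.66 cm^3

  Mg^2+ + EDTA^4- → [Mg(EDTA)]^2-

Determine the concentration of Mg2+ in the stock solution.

n(EDTA) = 0.01966 × 0.08241 = 1.620 × 10^-3 mol
n(Mg2+) in the aliquot = 1.620 × 10^-3 mol (1:1 ratio)
[Mg2+]_dilute = 1.620 × 10^-3 / 0.02000 = 0.08101 mol/L
Dilution factor = 250.0 / 20.20 = 12.38
[Mg2+]_stock = 0.08101 × 12.38 = 1.003 mol/L

1.003 mol/L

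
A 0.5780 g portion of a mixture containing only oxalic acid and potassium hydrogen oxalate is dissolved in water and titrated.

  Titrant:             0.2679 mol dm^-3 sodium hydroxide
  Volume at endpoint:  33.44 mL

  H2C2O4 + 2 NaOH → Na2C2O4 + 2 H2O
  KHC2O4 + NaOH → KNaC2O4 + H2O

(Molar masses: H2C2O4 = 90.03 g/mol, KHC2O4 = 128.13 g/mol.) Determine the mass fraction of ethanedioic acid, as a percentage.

53.40 %

n(NaOH) = 0.03344 × 0.2679 = 8.959 × 10^-3 mol
Let x = n(H2C2O4), y = n(KHC2O4).
Titrant: 2x + 1y = 8.959 × 10^-3;  mass: 90.03x + 128.13y = 0.5780
Solving, x = 3.428 × 10^-3 mol, y = 2.102 × 10^-3 mol
mass of H2C2O4 = 3.428 × 10^-3 × 90.03 = 0.3086 g
% H2C2O4 = 0.3086 / 0.5780 × 100 = 53.40 %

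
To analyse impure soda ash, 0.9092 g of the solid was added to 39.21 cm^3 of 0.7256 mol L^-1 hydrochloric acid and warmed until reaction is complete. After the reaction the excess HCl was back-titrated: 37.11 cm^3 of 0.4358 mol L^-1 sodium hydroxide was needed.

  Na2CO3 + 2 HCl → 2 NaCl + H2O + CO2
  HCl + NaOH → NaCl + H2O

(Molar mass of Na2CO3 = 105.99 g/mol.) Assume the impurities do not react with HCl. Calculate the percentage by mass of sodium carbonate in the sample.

71.57 %

n(HCl) added = 0.03921 × 0.7256 = 0.02845 mol
n(NaOH) used in back-titration = 0.03711 × 0.4358 = 0.01617 mol
n(HCl) left over = 0.01617 mol (1:1 ratio)
n(HCl) consumed by analyte = 0.02845 − 0.01617 = 0.01228 mol
From the 1:2 ratio, n(Na2CO3) = 1/2 × 0.01228 = 6.139 × 10^-3 mol
mass of Na2CO3 = 6.139 × 10^-3 × 105.99 = 0.6507 g
% Na2CO3 = 0.6507 / 0.9092 × 100 = 71.57 %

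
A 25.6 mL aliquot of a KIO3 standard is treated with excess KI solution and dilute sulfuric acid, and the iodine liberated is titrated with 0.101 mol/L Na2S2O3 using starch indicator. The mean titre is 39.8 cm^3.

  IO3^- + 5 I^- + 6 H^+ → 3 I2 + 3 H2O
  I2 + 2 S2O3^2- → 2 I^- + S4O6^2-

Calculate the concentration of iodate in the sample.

0.0262 mol/L

n(S2O3^2-) = 0.0398 × 0.101 = 4.02 × 10^-3 mol
n(I2) = n(S2O3^2-)/2 = 2.01 × 10^-3 mol
From the 1:3 ratio, n(IO3^-) in the aliquot = 1/3 × 2.01 × 10^-3 = 6.70 × 10^-4 mol
[IO3^-] = 6.70 × 10^-4 / 0.0256 = 0.0262 mol/L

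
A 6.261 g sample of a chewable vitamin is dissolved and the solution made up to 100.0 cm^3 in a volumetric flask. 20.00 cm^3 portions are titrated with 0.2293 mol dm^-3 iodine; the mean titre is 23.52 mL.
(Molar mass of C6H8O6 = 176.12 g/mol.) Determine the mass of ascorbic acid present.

4.749 g

C6H8O6 + I2 → C6H6O6 + 2 HI
n(I2) per titration = 0.02352 × 0.2293 = 5.393 × 10^-3 mol
n(C6H8O6) in each aliquot = 5.393 × 10^-3 mol (1:1 ratio)
n(C6H8O6) in the whole flask = 5.393 × 10^-3 × 100.0/20.00 = 0.02697 mol
mass of C6H8O6 = 0.02697 × 176.12 = 4.749 g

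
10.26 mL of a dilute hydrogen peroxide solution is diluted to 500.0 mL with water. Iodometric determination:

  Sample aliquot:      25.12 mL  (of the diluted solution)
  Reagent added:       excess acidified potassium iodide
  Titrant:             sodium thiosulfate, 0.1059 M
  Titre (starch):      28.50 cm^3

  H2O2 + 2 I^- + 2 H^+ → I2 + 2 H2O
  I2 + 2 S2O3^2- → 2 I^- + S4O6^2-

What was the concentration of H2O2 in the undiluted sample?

n(S2O3^2-) = 0.02850 × 0.1059 = 3.018 × 10^-3 mol
n(I2) = n(S2O3^2-)/2 = 1.509 × 10^-3 mol
n(H2O2) in the aliquot = 1.509 × 10^-3 mol (1:1 ratio)
[H2O2]_dilute = 1.509 × 10^-3 / 0.02512 = 0.06007 mol/L
[H2O2]_original = 0.06007 × 500.0/10.26 = 2.928 mol/L

2.928 M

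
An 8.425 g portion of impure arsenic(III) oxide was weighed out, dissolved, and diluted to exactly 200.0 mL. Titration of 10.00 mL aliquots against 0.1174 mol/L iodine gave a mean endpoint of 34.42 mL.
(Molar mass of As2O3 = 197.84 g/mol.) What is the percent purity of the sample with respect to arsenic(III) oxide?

As2O3 + 2 I2 + 2 H2O → As2O5 + 4 HI
n(I2) per titration = 0.03442 × 0.1174 = 4.041 × 10^-3 mol
From the 1:2 ratio, n(As2O3) in each aliquot = 1/2 × 4.041 × 10^-3 = 2.020 × 10^-3 mol
n(As2O3) in the whole flask = 2.020 × 10^-3 × 200.0/10.00 = 0.04041 mol
mass of As2O3 = 0.04041 × 197.84 = 7.995 g
% As2O3 = 7.995 / 8.425 × 100 = 94.89 %

94.89 %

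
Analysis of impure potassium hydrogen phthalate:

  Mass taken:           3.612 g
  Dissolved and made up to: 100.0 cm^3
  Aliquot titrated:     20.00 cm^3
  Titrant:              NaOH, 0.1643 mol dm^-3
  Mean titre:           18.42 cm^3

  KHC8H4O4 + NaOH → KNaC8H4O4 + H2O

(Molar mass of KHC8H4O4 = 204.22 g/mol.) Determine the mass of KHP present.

n(NaOH) per titration = 0.01842 × 0.1643 = 3.026 × 10^-3 mol
n(KHC8H4O4) in each aliquot = 3.026 × 10^-3 mol (1:1 ratio)
n(KHC8H4O4) in the whole flask = 3.026 × 10^-3 × 100.0/20.00 = 0.01513 mol
mass of KHC8H4O4 = 0.01513 × 204.22 = 3.090 g

3.090 g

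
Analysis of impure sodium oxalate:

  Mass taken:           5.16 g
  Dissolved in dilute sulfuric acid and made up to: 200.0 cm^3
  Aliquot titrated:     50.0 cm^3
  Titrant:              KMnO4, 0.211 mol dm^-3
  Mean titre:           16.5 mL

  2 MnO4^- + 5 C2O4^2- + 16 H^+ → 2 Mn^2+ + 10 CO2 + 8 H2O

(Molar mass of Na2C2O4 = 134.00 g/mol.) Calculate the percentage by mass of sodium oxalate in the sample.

n(KMnO4) per titration = 0.0165 × 0.211 = 3.48 × 10^-3 mol
From the 5:2 ratio, n(Na2C2O4) in each aliquot = 5/2 × 3.48 × 10^-3 = 8.70 × 10^-3 mol
n(Na2C2O4) in the whole flask = 8.70 × 10^-3 × 200.0/50.0 = 0.0348 mol
mass of Na2C2O4 = 0.0348 × 134.00 = 4.67 g
% Na2C2O4 = 4.67 / 5.16 × 100 = 90.4 %

90.4 %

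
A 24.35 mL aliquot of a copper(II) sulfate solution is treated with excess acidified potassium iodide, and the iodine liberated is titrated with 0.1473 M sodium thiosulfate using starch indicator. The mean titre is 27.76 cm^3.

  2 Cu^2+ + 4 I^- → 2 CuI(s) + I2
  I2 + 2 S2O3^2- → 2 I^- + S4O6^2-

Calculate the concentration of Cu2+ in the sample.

0.1679 M

n(S2O3^2-) = 0.02776 × 0.1473 = 4.089 × 10^-3 mol
n(I2) = n(S2O3^2-)/2 = 2.045 × 10^-3 mol
From the 2:1 ratio, n(Cu2+) in the aliquot = 2/1 × 2.045 × 10^-3 = 4.089 × 10^-3 mol
[Cu2+] = 4.089 × 10^-3 / 0.02435 = 0.1679 mol/L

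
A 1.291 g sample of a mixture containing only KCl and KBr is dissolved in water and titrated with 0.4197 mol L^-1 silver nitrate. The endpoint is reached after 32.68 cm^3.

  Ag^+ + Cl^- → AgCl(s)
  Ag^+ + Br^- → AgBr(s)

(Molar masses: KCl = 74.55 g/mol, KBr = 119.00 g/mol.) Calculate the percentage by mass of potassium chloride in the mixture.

44.32 %

n(AgNO3) = 0.03268 × 0.4197 = 0.01372 mol
Let x = n(KCl), y = n(KBr).
Titrant: 1x + 1y = 0.01372;  mass: 74.55x + 119.00y = 1.291
Solving, x = 7.676 × 10^-3 mol, y = 6.040 × 10^-3 mol
mass of KCl = 7.676 × 10^-3 × 74.55 = 0.5722 g
% KCl = 0.5722 / 1.291 × 100 = 44.32 %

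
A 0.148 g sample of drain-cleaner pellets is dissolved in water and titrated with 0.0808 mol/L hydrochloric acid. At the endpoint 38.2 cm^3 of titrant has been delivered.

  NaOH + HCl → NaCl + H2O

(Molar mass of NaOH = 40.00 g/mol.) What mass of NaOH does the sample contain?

0.123 g

n(HCl) = 0.0382 L × 0.0808 mol/L = 3.09 × 10^-3 mol
n(NaOH) = 3.09 × 10^-3 mol (1:1 ratio)
mass of NaOH = 3.09 × 10^-3 × 40.00 g/mol = 0.123 g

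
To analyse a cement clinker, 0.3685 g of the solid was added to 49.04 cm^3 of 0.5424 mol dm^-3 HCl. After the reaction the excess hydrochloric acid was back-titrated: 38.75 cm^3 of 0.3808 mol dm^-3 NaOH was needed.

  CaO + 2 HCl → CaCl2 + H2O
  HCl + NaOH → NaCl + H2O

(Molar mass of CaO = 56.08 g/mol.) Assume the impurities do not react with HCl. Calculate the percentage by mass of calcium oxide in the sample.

n(HCl) added = 0.04904 × 0.5424 = 0.02660 mol
n(NaOH) used in back-titration = 0.03875 × 0.3808 = 0.01476 mol
n(HCl) left over = 0.01476 mol (1:1 ratio)
n(HCl) consumed by analyte = 0.02660 − 0.01476 = 0.01184 mol
From the 1:2 ratio, n(CaO) = 1/2 × 0.01184 = 5.922 × 10^-3 mol
mass of CaO = 5.922 × 10^-3 × 56.08 = 0.3321 g
% CaO = 0.3321 / 0.3685 × 100 = 90.12 %

90.12 %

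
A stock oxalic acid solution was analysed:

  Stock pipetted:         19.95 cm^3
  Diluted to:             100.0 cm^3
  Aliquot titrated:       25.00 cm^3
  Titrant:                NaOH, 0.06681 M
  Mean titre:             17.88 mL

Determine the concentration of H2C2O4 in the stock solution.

0.1198 M

H2C2O4 + 2 NaOH → Na2C2O4 + 2 H2O
n(NaOH) = 0.01788 × 0.06681 = 1.195 × 10^-3 mol
From the 1:2 ratio, n(H2C2O4) in the aliquot = 1/2 × 1.195 × 10^-3 = 5.973 × 10^-4 mol
[H2C2O4]_dilute = 5.973 × 10^-4 / 0.02500 = 0.02389 mol/L
Dilution factor = 100.0 / 19.95 = 5.013
[H2C2O4]_stock = 0.02389 × 5.013 = 0.1198 mol/L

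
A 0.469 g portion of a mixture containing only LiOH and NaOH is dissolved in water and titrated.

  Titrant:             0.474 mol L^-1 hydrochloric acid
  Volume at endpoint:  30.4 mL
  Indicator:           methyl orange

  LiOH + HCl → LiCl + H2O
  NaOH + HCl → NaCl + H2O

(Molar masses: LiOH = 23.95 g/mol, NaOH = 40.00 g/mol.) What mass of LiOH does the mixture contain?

0.160 g

n(HCl) = 0.0304 × 0.474 = 0.0144 mol
Let x = n(LiOH), y = n(NaOH).
Titrant: 1x + 1y = 0.0144;  mass: 23.95x + 40.00y = 0.469
Solving, x = 6.69 × 10^-3 mol, y = 7.72 × 10^-3 mol
mass of LiOH = 6.69 × 10^-3 × 23.95 = 0.160 g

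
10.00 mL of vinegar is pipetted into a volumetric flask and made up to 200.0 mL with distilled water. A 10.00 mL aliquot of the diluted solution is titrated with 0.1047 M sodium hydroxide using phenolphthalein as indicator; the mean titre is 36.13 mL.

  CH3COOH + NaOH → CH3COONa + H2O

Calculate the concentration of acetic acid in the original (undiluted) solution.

7.566 M

n(NaOH) = 0.03613 × 0.1047 = 3.783 × 10^-3 mol
n(CH3COOH) in the aliquot = 3.783 × 10^-3 mol (1:1 ratio)
[CH3COOH]_dilute = 3.783 × 10^-3 / 0.01000 = 0.3783 mol/L
Dilution factor = 200.0 / 10.00 = 20.00
[CH3COOH]_stock = 0.3783 × 20.00 = 7.566 mol/L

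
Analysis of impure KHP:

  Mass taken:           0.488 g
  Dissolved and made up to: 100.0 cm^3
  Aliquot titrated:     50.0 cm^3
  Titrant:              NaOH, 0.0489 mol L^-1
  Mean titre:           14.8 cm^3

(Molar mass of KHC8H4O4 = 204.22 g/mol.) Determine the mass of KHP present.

KHC8H4O4 + NaOH → KNaC8H4O4 + H2O
n(NaOH) per titration = 0.0148 × 0.0489 = 7.24 × 10^-4 mol
n(KHC8H4O4) in each aliquot = 7.24 × 10^-4 mol (1:1 ratio)
n(KHC8H4O4) in the whole flask = 7.24 × 10^-4 × 100.0/50.0 = 1.45 × 10^-3 mol
mass of KHC8H4O4 = 1.45 × 10^-3 × 204.22 = 0.296 g

0.296 g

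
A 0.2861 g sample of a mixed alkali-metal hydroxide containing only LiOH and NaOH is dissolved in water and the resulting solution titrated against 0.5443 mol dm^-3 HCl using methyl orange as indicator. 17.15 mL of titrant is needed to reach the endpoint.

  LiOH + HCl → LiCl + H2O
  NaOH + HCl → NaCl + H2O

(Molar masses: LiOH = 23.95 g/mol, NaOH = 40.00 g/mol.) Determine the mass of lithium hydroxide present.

0.1303 g

n(HCl) = 0.01715 × 0.5443 = 9.335 × 10^-3 mol
Let x = n(LiOH), y = n(NaOH).
Titrant: 1x + 1y = 9.335 × 10^-3;  mass: 23.95x + 40.00y = 0.2861
Solving, x = 5.439 × 10^-3 mol, y = 3.896 × 10^-3 mol
mass of LiOH = 5.439 × 10^-3 × 23.95 = 0.1303 g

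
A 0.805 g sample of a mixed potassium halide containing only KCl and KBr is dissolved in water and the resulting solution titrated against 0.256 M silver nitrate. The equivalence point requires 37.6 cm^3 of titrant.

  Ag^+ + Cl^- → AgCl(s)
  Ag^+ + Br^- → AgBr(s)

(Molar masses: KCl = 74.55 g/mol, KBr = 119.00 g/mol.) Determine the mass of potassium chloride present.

0.571 g

n(AgNO3) = 0.0376 × 0.256 = 9.63 × 10^-3 mol
Let x = n(KCl), y = n(KBr).
Titrant: 1x + 1y = 9.63 × 10^-3;  mass: 74.55x + 119.00y = 0.805
Solving, x = 7.66 × 10^-3 mol, y = 1.97 × 10^-3 mol
mass of KCl = 7.66 × 10^-3 × 74.55 = 0.571 g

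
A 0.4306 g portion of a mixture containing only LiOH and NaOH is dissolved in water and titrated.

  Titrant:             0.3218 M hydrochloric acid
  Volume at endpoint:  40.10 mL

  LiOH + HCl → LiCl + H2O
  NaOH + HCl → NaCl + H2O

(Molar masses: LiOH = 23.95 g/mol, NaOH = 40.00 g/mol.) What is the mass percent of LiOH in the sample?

n(HCl) = 0.04010 × 0.3218 = 0.01290 mol
Let x = n(LiOH), y = n(NaOH).
Titrant: 1x + 1y = 0.01290;  mass: 23.95x + 40.00y = 0.4306
Solving, x = 5.331 × 10^-3 mol, y = 7.573 × 10^-3 mol
mass of LiOH = 5.331 × 10^-3 × 23.95 = 0.1277 g
% LiOH = 0.1277 / 0.4306 × 100 = 29.65 %

29.65 %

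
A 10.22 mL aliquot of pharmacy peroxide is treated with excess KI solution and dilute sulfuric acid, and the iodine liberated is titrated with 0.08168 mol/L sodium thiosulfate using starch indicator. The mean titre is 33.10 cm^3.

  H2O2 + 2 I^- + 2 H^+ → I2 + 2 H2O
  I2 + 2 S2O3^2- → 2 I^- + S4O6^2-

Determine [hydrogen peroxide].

n(S2O3^2-) = 0.03310 × 0.08168 = 2.704 × 10^-3 mol
n(I2) = n(S2O3^2-)/2 = 1.352 × 10^-3 mol
n(H2O2) in the aliquot = 1.352 × 10^-3 mol (1:1 ratio)
[H2O2] = 1.352 × 10^-3 / 0.01022 = 0.1323 mol/L

0.1323 mol/L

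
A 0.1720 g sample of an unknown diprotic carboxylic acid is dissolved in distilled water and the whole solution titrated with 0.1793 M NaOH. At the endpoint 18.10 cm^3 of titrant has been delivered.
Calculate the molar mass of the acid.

106.0 g/mol

n(NaOH) = 0.01810 L × 0.1793 mol/L = 3.245 × 10^-3 mol
From the 1:2 ratio, n(H2A) = 1/2 × 3.245 × 10^-3 = 1.623 × 10^-3 mol
M = m / n = 0.1720 g / 1.623 × 10^-3 mol = 106.0 g/mol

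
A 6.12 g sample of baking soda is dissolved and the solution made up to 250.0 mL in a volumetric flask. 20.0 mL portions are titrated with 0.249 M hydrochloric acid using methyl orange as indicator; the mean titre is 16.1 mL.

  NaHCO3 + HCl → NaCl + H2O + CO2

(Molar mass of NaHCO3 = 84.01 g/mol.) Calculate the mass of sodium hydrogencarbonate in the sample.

n(HCl) per titration = 0.0161 × 0.249 = 4.01 × 10^-3 mol
n(NaHCO3) in each aliquot = 4.01 × 10^-3 mol (1:1 ratio)
n(NaHCO3) in the whole flask = 4.01 × 10^-3 × 250.0/20.0 = 0.0501 mol
mass of NaHCO3 = 0.0501 × 84.01 = 4.21 g

4.21 g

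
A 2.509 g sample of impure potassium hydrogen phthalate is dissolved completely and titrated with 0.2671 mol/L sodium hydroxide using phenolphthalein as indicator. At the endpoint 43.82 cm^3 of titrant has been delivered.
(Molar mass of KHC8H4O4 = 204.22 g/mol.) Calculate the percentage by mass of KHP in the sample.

95.27 %

KHC8H4O4 + NaOH → KNaC8H4O4 + H2O
n(NaOH) = 0.04382 L × 0.2671 mol/L = 0.01170 mol
n(KHC8H4O4) = 0.01170 mol (1:1 ratio)
mass of KHC8H4O4 = 0.01170 × 204.22 g/mol = 2.390 g
% KHC8H4O4 = 2.390 / 2.509 × 100 = 95.27 %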